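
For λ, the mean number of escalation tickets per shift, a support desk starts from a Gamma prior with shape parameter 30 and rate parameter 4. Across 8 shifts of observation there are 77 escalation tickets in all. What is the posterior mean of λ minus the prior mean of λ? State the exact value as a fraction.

Total count 77 over total exposure 8 shifts.
Gamma(α, β) with Poisson data over total exposure Σt gives posterior Gamma(α+Σx, β+Σt) = Gamma(107, 12).
Posterior mean = 107/12 = 107/12; prior mean = 30/4 = 15/2. Difference = 107/12 − 15/2 = 17/12.

17/12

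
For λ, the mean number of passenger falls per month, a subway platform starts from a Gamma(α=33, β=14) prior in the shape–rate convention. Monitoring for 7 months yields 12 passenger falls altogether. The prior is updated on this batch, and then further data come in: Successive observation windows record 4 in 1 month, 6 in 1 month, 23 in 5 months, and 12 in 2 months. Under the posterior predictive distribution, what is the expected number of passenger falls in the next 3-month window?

9

Total count 12 over total exposure 7 months.
After the first batch: Gamma(33 + 12, 14 + 7) = Gamma(45, 21).
Total count: 4 + 6 + 23 + 12 = 45.
Total exposure: 1 + 1 + 5 + 2 = 9 months.
After the second batch: Gamma(45 + 45, 21 + 9) = Gamma(90, 30).
Predictive mean over a 3-month window = T·E[λ|data] = 3·90/30 = 9.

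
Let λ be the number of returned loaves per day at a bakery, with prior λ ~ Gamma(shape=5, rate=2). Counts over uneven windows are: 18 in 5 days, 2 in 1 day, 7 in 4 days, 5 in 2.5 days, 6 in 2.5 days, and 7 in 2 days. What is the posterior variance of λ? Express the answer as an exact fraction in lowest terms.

50/361

Total count: 18 + 2 + 7 + 5 + 6 + 7 = 45.
Total exposure: 5 + 1 + 4 + 2.5 + 2.5 + 2 = 17 days.
Posterior: α' = 5 + 45 = 50, β' = 2 + 17 = 19.
Posterior variance = α'/β'² = 50/361.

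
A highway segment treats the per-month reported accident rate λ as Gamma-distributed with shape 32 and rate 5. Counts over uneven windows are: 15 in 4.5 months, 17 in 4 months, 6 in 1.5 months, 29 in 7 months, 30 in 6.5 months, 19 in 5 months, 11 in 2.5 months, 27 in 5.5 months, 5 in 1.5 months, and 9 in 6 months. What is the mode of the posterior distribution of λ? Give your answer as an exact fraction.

199/49

Total count: 15 + 17 + 6 + 29 + 30 + 19 + 11 + 27 + 5 + 9 = 168.
Total exposure: 4.5 + 4 + 1.5 + 7 + 6.5 + 5 + 2.5 + 5.5 + 1.5 + 6 = 44 months.
Posterior: α' = 32 + 168 = 200, β' = 5 + 44 = 49.
Posterior mode = (α'−1)/β' = 199/49.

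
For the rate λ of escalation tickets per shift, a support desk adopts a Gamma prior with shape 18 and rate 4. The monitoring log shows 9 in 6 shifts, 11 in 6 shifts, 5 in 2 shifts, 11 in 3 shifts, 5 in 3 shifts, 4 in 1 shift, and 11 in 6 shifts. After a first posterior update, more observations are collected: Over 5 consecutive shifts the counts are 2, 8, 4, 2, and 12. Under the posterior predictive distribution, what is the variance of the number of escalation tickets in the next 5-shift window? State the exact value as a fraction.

Total count: 9 + 11 + 5 + 11 + 5 + 4 + 11 = 56.
Total exposure: 6 + 6 + 2 + 3 + 3 + 1 + 6 = 27 shifts.
After the first batch: Gamma(18 + 56, 4 + 27) = Gamma(74, 31).
Total count: 2 + 8 + 4 + 2 + 12 = 28.
Total exposure: 5 shifts.
After the second batch: Gamma(74 + 28, 31 + 5) = Gamma(102, 36).
The posterior predictive for a window of length T is Negative Binomial with variance T·α'·(β'+T)/β'² = 5·102·41/1296 = 3485/216.

3485/216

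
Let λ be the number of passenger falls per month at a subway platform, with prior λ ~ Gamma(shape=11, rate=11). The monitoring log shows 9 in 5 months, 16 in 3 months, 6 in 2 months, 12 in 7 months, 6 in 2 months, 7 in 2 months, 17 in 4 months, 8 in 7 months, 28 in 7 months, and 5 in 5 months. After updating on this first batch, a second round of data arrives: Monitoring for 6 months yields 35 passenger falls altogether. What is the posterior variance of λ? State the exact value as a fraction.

Total count: 9 + 16 + 6 + 12 + 6 + 7 + 17 + 8 + 28 + 5 = 114.
Total exposure: 5 + 3 + 2 + 7 + 2 + 2 + 4 + 7 + 7 + 5 = 44 months.
After the first batch: Gamma(11 + 114, 11 + 44) = Gamma(125, 55).
Total count 35 over total exposure 6 months.
After the second batch: Gamma(125 + 35, 55 + 6) = Gamma(160, 61).
Posterior variance = α'/β'² = 160/3721.

160/3721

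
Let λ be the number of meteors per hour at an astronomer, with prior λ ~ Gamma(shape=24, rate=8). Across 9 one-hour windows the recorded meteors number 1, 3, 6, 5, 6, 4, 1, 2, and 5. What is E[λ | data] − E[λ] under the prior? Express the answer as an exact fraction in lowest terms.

6/17

Total count: 1 + 3 + 6 + 5 + 6 + 4 + 1 + 2 + 5 = 33.
Total exposure: 9 hours.
By Gamma–Poisson conjugacy, the posterior is Gamma(α + Σx, β + Σt) = Gamma(24 + 33, 8 + 9) = Gamma(57, 17).
Posterior mean = 57/17 = 57/17; prior mean = 24/8 = 3. Difference = 57/17 − 3 = 6/17.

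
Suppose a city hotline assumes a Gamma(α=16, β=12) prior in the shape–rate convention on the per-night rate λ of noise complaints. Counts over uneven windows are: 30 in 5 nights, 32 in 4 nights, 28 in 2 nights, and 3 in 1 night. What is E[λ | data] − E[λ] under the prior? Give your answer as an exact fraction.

77/24

Total count: 30 + 32 + 28 + 3 = 93.
Total exposure: 5 + 4 + 2 + 1 = 12 nights.
Conjugate update: add total count to the shape and total exposure to the rate, giving Gamma(109, 24).
Posterior mean = 109/24 = 109/24; prior mean = 16/12 = 4/3. Difference = 109/24 − 4/3 = 77/24.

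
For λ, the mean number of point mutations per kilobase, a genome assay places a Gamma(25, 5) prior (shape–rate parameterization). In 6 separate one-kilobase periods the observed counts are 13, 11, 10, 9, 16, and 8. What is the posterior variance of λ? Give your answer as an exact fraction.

Total count: 13 + 11 + 10 + 9 + 16 + 8 = 67.
Total exposure: 6 kilobases.
Posterior: α' = 25 + 67 = 92, β' = 5 + 6 = 11.
Posterior variance = α'/β'² = 92/121.

92/121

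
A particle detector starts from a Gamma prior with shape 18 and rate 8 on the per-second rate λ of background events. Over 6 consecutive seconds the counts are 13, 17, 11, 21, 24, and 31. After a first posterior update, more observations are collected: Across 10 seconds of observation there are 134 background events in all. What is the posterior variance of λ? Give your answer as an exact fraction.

269/576

Total count: 13 + 17 + 11 + 21 + 24 + 31 = 117.
Total exposure: 6 seconds.
After the first batch: Gamma(18 + 117, 8 + 6) = Gamma(135, 14).
Total count 134 over total exposure 10 seconds.
After the second batch: Gamma(135 + 134, 14 + 10) = Gamma(269, 24).
Posterior variance = α'/β'² = 269/576.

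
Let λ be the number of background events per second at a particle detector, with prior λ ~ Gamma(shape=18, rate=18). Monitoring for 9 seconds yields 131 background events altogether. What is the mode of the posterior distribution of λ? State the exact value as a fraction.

148/27

Total count 131 over total exposure 9 seconds.
Posterior: α' = 18 + 131 = 149, β' = 18 + 9 = 27.
Posterior mode = (α'−1)/β' = 148/27.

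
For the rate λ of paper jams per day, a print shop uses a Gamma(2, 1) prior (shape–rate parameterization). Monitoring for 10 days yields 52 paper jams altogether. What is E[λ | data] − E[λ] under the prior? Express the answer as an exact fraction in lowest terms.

Total count 52 over total exposure 10 days.
Conjugate update: add total count to the shape and total exposure to the rate, giving Gamma(54, 11).
Posterior mean = 54/11 = 54/11; prior mean = 2/1 = 2. Difference = 54/11 − 2 = 32/11.

32/11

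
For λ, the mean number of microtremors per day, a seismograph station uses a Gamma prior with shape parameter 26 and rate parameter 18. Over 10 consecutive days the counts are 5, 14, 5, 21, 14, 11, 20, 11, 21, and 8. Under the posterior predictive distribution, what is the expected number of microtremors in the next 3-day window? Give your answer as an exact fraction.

117/7

Total count: 5 + 14 + 5 + 21 + 14 + 11 + 20 + 11 + 21 + 8 = 130.
Total exposure: 10 days.
By Gamma–Poisson conjugacy, the posterior is Gamma(α + Σx, β + Σt) = Gamma(26 + 130, 18 + 10) = Gamma(156, 28).
Predictive mean over a 3-day window = T·E[λ|data] = 3·156/28 = 117/7.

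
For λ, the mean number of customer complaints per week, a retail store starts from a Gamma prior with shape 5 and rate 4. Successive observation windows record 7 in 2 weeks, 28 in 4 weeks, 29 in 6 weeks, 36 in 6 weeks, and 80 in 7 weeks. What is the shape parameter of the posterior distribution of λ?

Total count: 7 + 28 + 29 + 36 + 80 = 180.
Total exposure: 2 + 4 + 6 + 6 + 7 = 25 weeks.
The Gamma prior is conjugate for the Poisson rate, so λ | data ~ Gamma(5+180, 4+25) = Gamma(185, 29).

185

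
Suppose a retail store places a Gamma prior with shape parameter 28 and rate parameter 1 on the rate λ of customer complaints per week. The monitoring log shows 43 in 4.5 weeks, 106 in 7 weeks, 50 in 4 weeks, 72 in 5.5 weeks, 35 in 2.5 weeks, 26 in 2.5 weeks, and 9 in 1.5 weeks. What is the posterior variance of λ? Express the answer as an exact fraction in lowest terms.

164/361

Total count: 43 + 106 + 50 + 72 + 35 + 26 + 9 = 341.
Total exposure: 4.5 + 7 + 4 + 5.5 + 2.5 + 2.5 + 1.5 = 27.5 weeks.
Posterior: α' = 28 + 341 = 369, β' = 1 + 27.5 = 57/2.
Posterior variance = α'/β'² = 369/(3249/4) = 164/361.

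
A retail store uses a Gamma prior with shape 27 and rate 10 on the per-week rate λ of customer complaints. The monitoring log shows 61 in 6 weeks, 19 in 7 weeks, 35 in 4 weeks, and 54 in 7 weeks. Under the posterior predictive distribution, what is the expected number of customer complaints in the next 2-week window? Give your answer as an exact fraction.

Total count: 61 + 19 + 35 + 54 = 169.
Total exposure: 6 + 7 + 4 + 7 = 24 weeks.
By Gamma–Poisson conjugacy, the posterior is Gamma(α + Σx, β + Σt) = Gamma(27 + 169, 10 + 24) = Gamma(196, 34).
Predictive mean over a 2-week window = T·E[λ|data] = 2·196/34 = 196/17.

196/17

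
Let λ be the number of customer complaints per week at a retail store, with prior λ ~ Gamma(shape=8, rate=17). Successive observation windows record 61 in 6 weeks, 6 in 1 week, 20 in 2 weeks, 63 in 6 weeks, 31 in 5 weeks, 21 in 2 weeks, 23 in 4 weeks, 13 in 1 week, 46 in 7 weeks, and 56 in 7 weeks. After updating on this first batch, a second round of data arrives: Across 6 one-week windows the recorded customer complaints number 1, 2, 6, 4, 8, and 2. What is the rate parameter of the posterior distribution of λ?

64

Total count: 61 + 6 + 20 + 63 + 31 + 21 + 23 + 13 + 46 + 56 = 340.
Total exposure: 6 + 1 + 2 + 6 + 5 + 2 + 4 + 1 + 7 + 7 = 41 weeks.
After the first batch: Gamma(8 + 340, 17 + 41) = Gamma(348, 58).
Total count: 1 + 2 + 6 + 4 + 8 + 2 = 23.
Total exposure: 6 weeks.
After the second batch: Gamma(348 + 23, 58 + 6) = Gamma(371, 64).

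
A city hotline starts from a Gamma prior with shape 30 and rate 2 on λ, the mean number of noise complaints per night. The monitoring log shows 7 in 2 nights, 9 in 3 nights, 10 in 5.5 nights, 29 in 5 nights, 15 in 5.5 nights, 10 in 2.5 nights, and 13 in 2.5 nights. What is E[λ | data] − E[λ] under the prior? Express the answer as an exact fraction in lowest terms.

Total count: 7 + 9 + 10 + 29 + 15 + 10 + 13 = 93.
Total exposure: 2 + 3 + 5.5 + 5 + 5.5 + 2.5 + 2.5 = 26 nights.
The Gamma prior is conjugate for the Poisson rate, so λ | data ~ Gamma(30+93, 2+26) = Gamma(123, 28).
Posterior mean = 123/28 = 123/28; prior mean = 30/2 = 15. Difference = 123/28 − 15 = -297/28.

-297/28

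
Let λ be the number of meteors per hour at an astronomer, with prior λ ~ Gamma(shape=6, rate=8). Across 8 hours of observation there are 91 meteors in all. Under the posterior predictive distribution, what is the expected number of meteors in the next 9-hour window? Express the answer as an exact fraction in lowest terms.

873/16

Total count 91 over total exposure 8 hours.
The Gamma prior is conjugate for the Poisson rate, so λ | data ~ Gamma(6+91, 8+8) = Gamma(97, 16).
Predictive mean over a 9-hour window = T·E[λ|data] = 9·97/16 = 873/16.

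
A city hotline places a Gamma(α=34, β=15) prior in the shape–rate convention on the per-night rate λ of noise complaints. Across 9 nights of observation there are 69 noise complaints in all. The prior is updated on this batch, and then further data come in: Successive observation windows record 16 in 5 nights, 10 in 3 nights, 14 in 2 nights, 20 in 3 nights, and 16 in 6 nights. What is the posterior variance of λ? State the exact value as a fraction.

Total count 69 over total exposure 9 nights.
After the first batch: Gamma(34 + 69, 15 + 9) = Gamma(103, 24).
Total count: 16 + 10 + 14 + 20 + 16 = 76.
Total exposure: 5 + 3 + 2 + 3 + 6 = 19 nights.
After the second batch: Gamma(103 + 76, 24 + 19) = Gamma(179, 43).
Posterior variance = α'/β'² = 179/1849.

179/1849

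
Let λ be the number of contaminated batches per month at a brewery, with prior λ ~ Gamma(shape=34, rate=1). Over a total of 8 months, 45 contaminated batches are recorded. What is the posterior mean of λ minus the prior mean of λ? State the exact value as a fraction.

-227/9

Total count 45 over total exposure 8 months.
By Gamma–Poisson conjugacy, the posterior is Gamma(α + Σx, β + Σt) = Gamma(34 + 45, 1 + 8) = Gamma(79, 9).
Posterior mean = 79/9 = 79/9; prior mean = 34/1 = 34. Difference = 79/9 − 34 = -227/9.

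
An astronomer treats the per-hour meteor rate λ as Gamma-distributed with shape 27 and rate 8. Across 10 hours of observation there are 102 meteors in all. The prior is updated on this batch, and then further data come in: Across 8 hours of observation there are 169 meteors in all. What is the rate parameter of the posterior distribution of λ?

26

Total count 102 over total exposure 10 hours.
After the first batch: Gamma(27 + 102, 8 + 10) = Gamma(129, 18).
Total count 169 over total exposure 8 hours.
After the second batch: Gamma(129 + 169, 18 + 8) = Gamma(298, 26).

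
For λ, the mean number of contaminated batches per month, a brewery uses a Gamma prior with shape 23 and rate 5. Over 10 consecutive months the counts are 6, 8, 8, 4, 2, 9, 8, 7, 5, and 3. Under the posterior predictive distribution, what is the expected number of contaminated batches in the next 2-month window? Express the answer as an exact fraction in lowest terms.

Total count: 6 + 8 + 8 + 4 + 2 + 9 + 8 + 7 + 5 + 3 = 60.
Total exposure: 10 months.
Posterior: α' = 23 + 60 = 83, β' = 5 + 10 = 15.
Predictive mean over a 2-month window = T·E[λ|data] = 2·83/15 = 166/15.

166/15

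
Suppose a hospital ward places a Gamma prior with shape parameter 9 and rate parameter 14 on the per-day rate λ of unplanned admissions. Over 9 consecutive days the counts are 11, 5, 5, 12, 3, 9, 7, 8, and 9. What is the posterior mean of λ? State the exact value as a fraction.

Total count: 11 + 5 + 5 + 12 + 3 + 9 + 7 + 8 + 9 = 69.
Total exposure: 9 days.
The Gamma prior is conjugate for the Poisson rate, so λ | data ~ Gamma(9+69, 14+9) = Gamma(78, 23).
Posterior mean = α'/β' = 78/23.

78/23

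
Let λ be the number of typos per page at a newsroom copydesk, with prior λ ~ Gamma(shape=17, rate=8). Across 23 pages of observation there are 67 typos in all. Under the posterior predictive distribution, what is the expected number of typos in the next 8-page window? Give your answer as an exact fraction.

672/31

Total count 67 over total exposure 23 pages.
By Gamma–Poisson conjugacy, the posterior is Gamma(α + Σx, β + Σt) = Gamma(17 + 67, 8 + 23) = Gamma(84, 31).
Predictive mean over an 8-page window = T·E[λ|data] = 8·84/31 = 672/31.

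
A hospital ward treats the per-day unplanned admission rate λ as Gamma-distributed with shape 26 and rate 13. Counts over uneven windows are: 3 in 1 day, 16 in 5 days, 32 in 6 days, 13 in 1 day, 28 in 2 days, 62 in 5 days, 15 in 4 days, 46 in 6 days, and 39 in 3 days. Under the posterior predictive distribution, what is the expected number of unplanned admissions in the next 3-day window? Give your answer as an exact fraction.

Total count: 3 + 16 + 32 + 13 + 28 + 62 + 15 + 46 + 39 = 254.
Total exposure: 1 + 5 + 6 + 1 + 2 + 5 + 4 + 6 + 3 = 33 days.
By Gamma–Poisson conjugacy, the posterior is Gamma(α + Σx, β + Σt) = Gamma(26 + 254, 13 + 33) = Gamma(280, 46).
Predictive mean over a 3-day window = T·E[λ|data] = 3·280/46 = 420/23.

420/23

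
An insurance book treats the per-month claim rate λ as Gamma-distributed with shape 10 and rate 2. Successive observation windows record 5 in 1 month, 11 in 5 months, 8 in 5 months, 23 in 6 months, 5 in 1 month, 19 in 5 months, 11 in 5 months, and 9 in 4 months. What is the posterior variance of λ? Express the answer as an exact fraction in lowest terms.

101/1156

Total count: 5 + 11 + 8 + 23 + 5 + 19 + 11 + 9 = 91.
Total exposure: 1 + 5 + 5 + 6 + 1 + 5 + 5 + 4 = 32 months.
Gamma(α, β) with Poisson data over total exposure Σt gives posterior Gamma(α+Σx, β+Σt) = Gamma(101, 34).
Posterior variance = α'/β'² = 101/1156.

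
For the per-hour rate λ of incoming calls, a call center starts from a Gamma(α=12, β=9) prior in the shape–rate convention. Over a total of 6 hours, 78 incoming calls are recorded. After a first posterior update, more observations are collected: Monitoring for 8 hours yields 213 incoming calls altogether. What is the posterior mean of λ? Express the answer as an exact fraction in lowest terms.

303/23

Total count 78 over total exposure 6 hours.
After the first batch: Gamma(12 + 78, 9 + 6) = Gamma(90, 15).
Total count 213 over total exposure 8 hours.
After the second batch: Gamma(90 + 213, 15 + 8) = Gamma(303, 23).
Posterior mean = α'/β' = 303/23.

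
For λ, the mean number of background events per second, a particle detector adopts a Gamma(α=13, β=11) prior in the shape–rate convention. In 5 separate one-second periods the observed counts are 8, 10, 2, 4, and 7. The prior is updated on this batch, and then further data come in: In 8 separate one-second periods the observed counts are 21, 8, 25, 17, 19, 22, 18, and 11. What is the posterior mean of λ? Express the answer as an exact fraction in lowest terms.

Total count: 8 + 10 + 2 + 4 + 7 = 31.
Total exposure: 5 seconds.
After the first batch: Gamma(13 + 31, 11 + 5) = Gamma(44, 16).
Total count: 21 + 8 + 25 + 17 + 19 + 22 + 18 + 11 = 141.
Total exposure: 8 seconds.
After the second batch: Gamma(44 + 141, 16 + 8) = Gamma(185, 24).
Posterior mean = α'/β' = 185/24.

185/24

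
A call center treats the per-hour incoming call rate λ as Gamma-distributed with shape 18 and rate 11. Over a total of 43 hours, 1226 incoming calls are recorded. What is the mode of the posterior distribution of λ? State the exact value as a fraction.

1243/54

Total count 1226 over total exposure 43 hours.
Conjugate update: add total count to the shape and total exposure to the rate, giving Gamma(1244, 54).
Posterior mode = (α'−1)/β' = 1243/54.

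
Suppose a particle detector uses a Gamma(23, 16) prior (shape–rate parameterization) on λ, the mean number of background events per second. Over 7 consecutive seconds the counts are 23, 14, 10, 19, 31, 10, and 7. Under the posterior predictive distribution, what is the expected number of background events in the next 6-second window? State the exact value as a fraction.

Total count: 23 + 14 + 10 + 19 + 31 + 10 + 7 = 114.
Total exposure: 7 seconds.
Conjugate update: add total count to the shape and total exposure to the rate, giving Gamma(137, 23).
Predictive mean over a 6-second window = T·E[λ|data] = 6·137/23 = 822/23.

822/23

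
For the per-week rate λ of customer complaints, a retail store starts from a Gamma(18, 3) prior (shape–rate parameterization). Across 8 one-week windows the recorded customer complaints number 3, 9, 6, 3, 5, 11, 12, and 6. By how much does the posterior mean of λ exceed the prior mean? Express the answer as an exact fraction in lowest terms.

7/11

Total count: 3 + 9 + 6 + 3 + 5 + 11 + 12 + 6 = 55.
Total exposure: 8 weeks.
The Gamma prior is conjugate for the Poisson rate, so λ | data ~ Gamma(18+55, 3+8) = Gamma(73, 11).
Posterior mean = 73/11 = 73/11; prior mean = 18/3 = 6. Difference = 73/11 − 6 = 7/11.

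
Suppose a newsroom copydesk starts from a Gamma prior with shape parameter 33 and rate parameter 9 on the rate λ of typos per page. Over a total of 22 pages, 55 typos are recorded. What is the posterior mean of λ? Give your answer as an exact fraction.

Total count 55 over total exposure 22 pages.
By Gamma–Poisson conjugacy, the posterior is Gamma(α + Σx, β + Σt) = Gamma(33 + 55, 9 + 22) = Gamma(88, 31).
Posterior mean = α'/β' = 88/31.

88/31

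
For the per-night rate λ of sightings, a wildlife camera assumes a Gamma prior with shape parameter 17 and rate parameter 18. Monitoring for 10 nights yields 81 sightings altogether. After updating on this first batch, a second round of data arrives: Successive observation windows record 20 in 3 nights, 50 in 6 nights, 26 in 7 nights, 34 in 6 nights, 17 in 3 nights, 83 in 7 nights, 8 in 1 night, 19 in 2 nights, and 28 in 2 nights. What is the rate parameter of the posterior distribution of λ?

65

Total count 81 over total exposure 10 nights.
After the first batch: Gamma(17 + 81, 18 + 10) = Gamma(98, 28).
Total count: 20 + 50 + 26 + 34 + 17 + 83 + 8 + 19 + 28 = 285.
Total exposure: 3 + 6 + 7 + 6 + 3 + 7 + 1 + 2 + 2 = 37 nights.
After the second batch: Gamma(98 + 285, 28 + 37) = Gamma(383, 65).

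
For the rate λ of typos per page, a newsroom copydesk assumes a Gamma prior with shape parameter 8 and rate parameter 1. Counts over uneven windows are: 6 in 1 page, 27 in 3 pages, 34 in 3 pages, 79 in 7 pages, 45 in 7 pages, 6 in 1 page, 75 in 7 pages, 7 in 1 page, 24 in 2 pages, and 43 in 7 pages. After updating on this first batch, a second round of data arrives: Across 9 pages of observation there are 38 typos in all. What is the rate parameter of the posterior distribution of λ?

Total count: 6 + 27 + 34 + 79 + 45 + 6 + 75 + 7 + 24 + 43 = 346.
Total exposure: 1 + 3 + 3 + 7 + 7 + 1 + 7 + 1 + 2 + 7 = 39 pages.
After the first batch: Gamma(8 + 346, 1 + 39) = Gamma(354, 40).
Total count 38 over total exposure 9 pages.
After the second batch: Gamma(354 + 38, 40 + 9) = Gamma(392, 49).

49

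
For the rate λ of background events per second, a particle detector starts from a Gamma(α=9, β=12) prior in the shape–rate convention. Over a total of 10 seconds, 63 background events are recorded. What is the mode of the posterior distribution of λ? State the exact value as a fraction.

71/22

Total count 63 over total exposure 10 seconds.
Gamma(α, β) with Poisson data over total exposure Σt gives posterior Gamma(α+Σx, β+Σt) = Gamma(72, 22).
Posterior mode = (α'−1)/β' = 71/22.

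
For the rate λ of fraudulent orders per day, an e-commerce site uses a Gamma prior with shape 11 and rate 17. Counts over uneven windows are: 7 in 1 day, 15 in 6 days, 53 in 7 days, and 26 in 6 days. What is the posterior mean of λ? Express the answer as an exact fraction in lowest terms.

112/37

Total count: 7 + 15 + 53 + 26 = 101.
Total exposure: 1 + 6 + 7 + 6 = 20 days.
Gamma(α, β) with Poisson data over total exposure Σt gives posterior Gamma(α+Σx, β+Σt) = Gamma(112, 37).
Posterior mean = α'/β' = 112/37.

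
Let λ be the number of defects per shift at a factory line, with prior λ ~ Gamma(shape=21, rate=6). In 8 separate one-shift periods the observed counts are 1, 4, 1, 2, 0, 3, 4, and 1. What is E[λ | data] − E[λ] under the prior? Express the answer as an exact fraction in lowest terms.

-6/7

Total count: 1 + 4 + 1 + 2 + 0 + 3 + 4 + 1 = 16.
Total exposure: 8 shifts.
Gamma(α, β) with Poisson data over total exposure Σt gives posterior Gamma(α+Σx, β+Σt) = Gamma(37, 14).
Posterior mean = 37/14 = 37/14; prior mean = 21/6 = 7/2. Difference = 37/14 − 7/2 = -6/7.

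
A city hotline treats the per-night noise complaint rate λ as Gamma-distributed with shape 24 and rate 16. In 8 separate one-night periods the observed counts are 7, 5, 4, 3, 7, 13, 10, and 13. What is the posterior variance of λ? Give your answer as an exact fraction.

Total count: 7 + 5 + 4 + 3 + 7 + 13 + 10 + 13 = 62.
Total exposure: 8 nights.
Posterior: α' = 24 + 62 = 86, β' = 16 + 8 = 24.
Posterior variance = α'/β'² = 86/576 = 43/288.

43/288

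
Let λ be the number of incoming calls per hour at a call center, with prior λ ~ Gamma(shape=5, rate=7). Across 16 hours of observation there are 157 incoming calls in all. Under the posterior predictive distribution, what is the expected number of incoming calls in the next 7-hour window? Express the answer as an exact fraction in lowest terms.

1134/23

Total count 157 over total exposure 16 hours.
Conjugate update: add total count to the shape and total exposure to the rate, giving Gamma(162, 23).
Predictive mean over a 7-hour window = T·E[λ|data] = 7·162/23 = 1134/23.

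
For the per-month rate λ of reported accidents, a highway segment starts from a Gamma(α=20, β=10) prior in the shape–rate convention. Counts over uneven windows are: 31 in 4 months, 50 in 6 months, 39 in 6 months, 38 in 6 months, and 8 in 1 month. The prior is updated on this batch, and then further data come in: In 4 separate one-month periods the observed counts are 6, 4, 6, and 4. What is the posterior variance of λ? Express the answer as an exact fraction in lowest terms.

Total count: 31 + 50 + 39 + 38 + 8 = 166.
Total exposure: 4 + 6 + 6 + 6 + 1 = 23 months.
After the first batch: Gamma(20 + 166, 10 + 23) = Gamma(186, 33).
Total count: 6 + 4 + 6 + 4 = 20.
Total exposure: 4 months.
After the second batch: Gamma(186 + 20, 33 + 4) = Gamma(206, 37).
Posterior variance = α'/β'² = 206/1369.

206/1369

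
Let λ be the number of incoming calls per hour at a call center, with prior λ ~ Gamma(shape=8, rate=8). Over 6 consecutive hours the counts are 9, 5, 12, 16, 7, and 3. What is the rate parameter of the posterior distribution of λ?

Total count: 9 + 5 + 12 + 16 + 7 + 3 = 52.
Total exposure: 6 hours.
Conjugate update: add total count to the shape and total exposure to the rate, giving Gamma(60, 14).

14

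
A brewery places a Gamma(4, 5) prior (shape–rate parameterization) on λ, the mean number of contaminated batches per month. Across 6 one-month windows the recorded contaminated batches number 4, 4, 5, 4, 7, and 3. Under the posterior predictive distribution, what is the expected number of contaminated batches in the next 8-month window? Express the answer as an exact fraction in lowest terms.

248/11

Total count: 4 + 4 + 5 + 4 + 7 + 3 = 27.
Total exposure: 6 months.
Conjugate update: add total count to the shape and total exposure to the rate, giving Gamma(31, 11).
Predictive mean over an 8-month window = T·E[λ|data] = 8·31/11 = 248/11.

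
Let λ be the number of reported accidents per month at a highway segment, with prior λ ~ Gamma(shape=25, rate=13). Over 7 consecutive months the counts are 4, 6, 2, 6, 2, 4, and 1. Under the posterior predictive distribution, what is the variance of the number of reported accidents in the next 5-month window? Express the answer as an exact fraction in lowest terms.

125/8

Total count: 4 + 6 + 2 + 6 + 2 + 4 + 1 = 25.
Total exposure: 7 months.
Gamma(α, β) with Poisson data over total exposure Σt gives posterior Gamma(α+Σx, β+Σt) = Gamma(50, 20).
The posterior predictive for a window of length T is Negative Binomial with variance T·α'·(β'+T)/β'² = 5·50·25/400 = 125/8.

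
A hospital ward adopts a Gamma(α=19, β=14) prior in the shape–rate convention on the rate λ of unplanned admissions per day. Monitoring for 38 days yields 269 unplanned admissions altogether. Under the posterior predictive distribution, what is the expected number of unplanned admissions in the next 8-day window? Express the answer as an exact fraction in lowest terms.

Total count 269 over total exposure 38 days.
By Gamma–Poisson conjugacy, the posterior is Gamma(α + Σx, β + Σt) = Gamma(19 + 269, 14 + 38) = Gamma(288, 52).
Predictive mean over an 8-day window = T·E[λ|data] = 8·288/52 = 576/13.

576/13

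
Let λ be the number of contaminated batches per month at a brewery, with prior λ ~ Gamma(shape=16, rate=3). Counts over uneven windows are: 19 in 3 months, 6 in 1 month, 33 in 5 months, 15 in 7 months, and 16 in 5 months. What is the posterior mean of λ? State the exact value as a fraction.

35/8

Total count: 19 + 6 + 33 + 15 + 16 = 89.
Total exposure: 3 + 1 + 5 + 7 + 5 = 21 months.
Gamma(α, β) with Poisson data over total exposure Σt gives posterior Gamma(α+Σx, β+Σt) = Gamma(105, 24).
Posterior mean = α'/β' = 105/24 = 35/8.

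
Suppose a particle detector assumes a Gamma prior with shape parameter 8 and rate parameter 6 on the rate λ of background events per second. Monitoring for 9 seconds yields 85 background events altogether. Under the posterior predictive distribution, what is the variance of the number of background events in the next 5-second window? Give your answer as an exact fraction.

124/3

Total count 85 over total exposure 9 seconds.
Gamma(α, β) with Poisson data over total exposure Σt gives posterior Gamma(α+Σx, β+Σt) = Gamma(93, 15).
The posterior predictive for a window of length T is Negative Binomial with variance T·α'·(β'+T)/β'² = 5·93·20/225 = 124/3.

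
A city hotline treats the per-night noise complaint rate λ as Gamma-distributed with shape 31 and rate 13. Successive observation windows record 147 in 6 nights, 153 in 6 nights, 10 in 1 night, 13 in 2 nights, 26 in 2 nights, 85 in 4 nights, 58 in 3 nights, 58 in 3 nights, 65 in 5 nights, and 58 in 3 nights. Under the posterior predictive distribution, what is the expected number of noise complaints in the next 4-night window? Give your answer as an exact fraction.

176/3

Total count: 147 + 153 + 10 + 13 + 26 + 85 + 58 + 58 + 65 + 58 = 673.
Total exposure: 6 + 6 + 1 + 2 + 2 + 4 + 3 + 3 + 5 + 3 = 35 nights.
Posterior: α' = 31 + 673 = 704, β' = 13 + 35 = 48.
Predictive mean over a 4-night window = T·E[λ|data] = 4·704/48 = 176/3.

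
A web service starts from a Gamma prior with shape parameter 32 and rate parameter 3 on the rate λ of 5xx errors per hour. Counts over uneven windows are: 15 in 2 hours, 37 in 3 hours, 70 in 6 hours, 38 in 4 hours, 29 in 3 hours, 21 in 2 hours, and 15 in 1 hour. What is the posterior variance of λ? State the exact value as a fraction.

257/576

Total count: 15 + 37 + 70 + 38 + 29 + 21 + 15 = 225.
Total exposure: 2 + 3 + 6 + 4 + 3 + 2 + 1 = 21 hours.
Gamma(α, β) with Poisson data over total exposure Σt gives posterior Gamma(α+Σx, β+Σt) = Gamma(257, 24).
Posterior variance = α'/β'² = 257/576.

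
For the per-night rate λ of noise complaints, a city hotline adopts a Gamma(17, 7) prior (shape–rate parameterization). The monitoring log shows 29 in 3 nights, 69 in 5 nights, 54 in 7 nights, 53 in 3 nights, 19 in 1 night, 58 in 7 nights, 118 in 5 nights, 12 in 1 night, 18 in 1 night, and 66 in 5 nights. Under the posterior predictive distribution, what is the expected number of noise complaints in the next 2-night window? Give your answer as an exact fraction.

114/5

Total count: 29 + 69 + 54 + 53 + 19 + 58 + 118 + 12 + 18 + 66 = 496.
Total exposure: 3 + 5 + 7 + 3 + 1 + 7 + 5 + 1 + 1 + 5 = 38 nights.
Posterior: α' = 17 + 496 = 513, β' = 7 + 38 = 45.
Predictive mean over a 2-night window = T·E[λ|data] = 2·513/45 = 114/5.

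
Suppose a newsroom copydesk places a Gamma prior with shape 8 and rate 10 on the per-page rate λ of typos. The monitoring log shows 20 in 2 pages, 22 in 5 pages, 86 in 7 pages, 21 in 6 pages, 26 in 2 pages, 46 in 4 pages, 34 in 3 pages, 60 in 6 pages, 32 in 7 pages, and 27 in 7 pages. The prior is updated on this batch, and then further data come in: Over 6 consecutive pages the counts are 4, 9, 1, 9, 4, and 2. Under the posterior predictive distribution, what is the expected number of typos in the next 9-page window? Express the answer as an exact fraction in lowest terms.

Total count: 20 + 22 + 86 + 21 + 26 + 46 + 34 + 60 + 32 + 27 = 374.
Total exposure: 2 + 5 + 7 + 6 + 2 + 4 + 3 + 6 + 7 + 7 = 49 pages.
After the first batch: Gamma(8 + 374, 10 + 49) = Gamma(382, 59).
Total count: 4 + 9 + 1 + 9 + 4 + 2 = 29.
Total exposure: 6 pages.
After the second batch: Gamma(382 + 29, 59 + 6) = Gamma(411, 65).
Predictive mean over a 9-page window = T·E[λ|data] = 9·411/65 = 3699/65.

3699/65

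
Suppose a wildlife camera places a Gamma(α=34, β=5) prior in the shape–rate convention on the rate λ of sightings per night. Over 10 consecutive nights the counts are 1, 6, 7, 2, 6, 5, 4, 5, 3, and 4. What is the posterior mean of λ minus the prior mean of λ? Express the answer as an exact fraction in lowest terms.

-5/3

Total count: 1 + 6 + 7 + 2 + 6 + 5 + 4 + 5 + 3 + 4 = 43.
Total exposure: 10 nights.
Conjugate update: add total count to the shape and total exposure to the rate, giving Gamma(77, 15).
Posterior mean = 77/15 = 77/15; prior mean = 34/5 = 34/5. Difference = 77/15 − 34/5 = -5/3.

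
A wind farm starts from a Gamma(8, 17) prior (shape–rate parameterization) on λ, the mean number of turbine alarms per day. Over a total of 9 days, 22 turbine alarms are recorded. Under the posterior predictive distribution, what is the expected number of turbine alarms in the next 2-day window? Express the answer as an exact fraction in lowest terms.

Total count 22 over total exposure 9 days.
Posterior: α' = 8 + 22 = 30, β' = 17 + 9 = 26.
Predictive mean over a 2-day window = T·E[λ|data] = 2·30/26 = 30/13.

30/13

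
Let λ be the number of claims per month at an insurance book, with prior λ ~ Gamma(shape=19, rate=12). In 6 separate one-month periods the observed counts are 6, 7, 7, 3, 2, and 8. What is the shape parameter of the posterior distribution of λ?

Total count: 6 + 7 + 7 + 3 + 2 + 8 = 33.
Total exposure: 6 months.
Gamma(α, β) with Poisson data over total exposure Σt gives posterior Gamma(α+Σx, β+Σt) = Gamma(52, 18).

52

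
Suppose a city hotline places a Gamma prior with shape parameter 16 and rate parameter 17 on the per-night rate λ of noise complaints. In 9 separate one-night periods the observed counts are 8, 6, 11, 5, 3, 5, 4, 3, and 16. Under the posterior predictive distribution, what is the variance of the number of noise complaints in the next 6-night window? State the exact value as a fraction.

Total count: 8 + 6 + 11 + 5 + 3 + 5 + 4 + 3 + 16 = 61.
Total exposure: 9 nights.
By Gamma–Poisson conjugacy, the posterior is Gamma(α + Σx, β + Σt) = Gamma(16 + 61, 17 + 9) = Gamma(77, 26).
The posterior predictive for a window of length T is Negative Binomial with variance T·α'·(β'+T)/β'² = 6·77·32/676 = 3696/169.

3696/169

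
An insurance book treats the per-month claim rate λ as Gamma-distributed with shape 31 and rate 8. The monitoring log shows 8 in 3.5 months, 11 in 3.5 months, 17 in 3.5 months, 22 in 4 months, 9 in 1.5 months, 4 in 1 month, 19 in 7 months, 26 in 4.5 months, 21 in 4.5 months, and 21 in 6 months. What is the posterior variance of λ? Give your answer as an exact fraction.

189/2209

Total count: 8 + 11 + 17 + 22 + 9 + 4 + 19 + 26 + 21 + 21 = 158.
Total exposure: 3.5 + 3.5 + 3.5 + 4 + 1.5 + 1 + 7 + 4.5 + 4.5 + 6 = 39 months.
By Gamma–Poisson conjugacy, the posterior is Gamma(α + Σx, β + Σt) = Gamma(31 + 158, 8 + 39) = Gamma(189, 47).
Posterior variance = α'/β'² = 189/2209.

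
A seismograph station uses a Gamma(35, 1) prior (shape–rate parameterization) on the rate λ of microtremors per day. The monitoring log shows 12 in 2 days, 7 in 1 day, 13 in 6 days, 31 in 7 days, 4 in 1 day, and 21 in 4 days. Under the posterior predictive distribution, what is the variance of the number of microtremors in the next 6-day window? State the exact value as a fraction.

Total count: 12 + 7 + 13 + 31 + 4 + 21 = 88.
Total exposure: 2 + 1 + 6 + 7 + 1 + 4 = 21 days.
By Gamma–Poisson conjugacy, the posterior is Gamma(α + Σx, β + Σt) = Gamma(35 + 88, 1 + 21) = Gamma(123, 22).
The posterior predictive for a window of length T is Negative Binomial with variance T·α'·(β'+T)/β'² = 6·123·28/484 = 5166/121.

5166/121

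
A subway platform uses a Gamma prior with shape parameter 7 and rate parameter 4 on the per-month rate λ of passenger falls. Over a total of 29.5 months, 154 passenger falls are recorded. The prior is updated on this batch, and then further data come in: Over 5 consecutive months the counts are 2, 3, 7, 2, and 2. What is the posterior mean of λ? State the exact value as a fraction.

Total count 154 over total exposure 29.5 months.
After the first batch: Gamma(7 + 154, 4 + 29.5) = Gamma(161, 67/2).
Total count: 2 + 3 + 7 + 2 + 2 = 16.
Total exposure: 5 months.
After the second batch: Gamma(161 + 16, 67/2 + 5) = Gamma(177, 77/2).
Posterior mean = α'/β' = 177/(77/2) = 354/77.

354/77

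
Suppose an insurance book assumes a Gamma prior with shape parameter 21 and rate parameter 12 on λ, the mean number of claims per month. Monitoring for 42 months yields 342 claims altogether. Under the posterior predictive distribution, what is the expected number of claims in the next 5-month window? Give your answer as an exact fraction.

Total count 342 over total exposure 42 months.
Gamma(α, β) with Poisson data over total exposure Σt gives posterior Gamma(α+Σx, β+Σt) = Gamma(363, 54).
Predictive mean over a 5-month window = T·E[λ|data] = 5·363/54 = 605/18.

605/18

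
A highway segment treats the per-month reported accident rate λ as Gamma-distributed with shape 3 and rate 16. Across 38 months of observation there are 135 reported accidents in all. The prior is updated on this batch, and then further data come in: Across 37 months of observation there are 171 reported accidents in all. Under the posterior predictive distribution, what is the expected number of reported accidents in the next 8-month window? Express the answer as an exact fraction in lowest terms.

2472/91

Total count 135 over total exposure 38 months.
After the first batch: Gamma(3 + 135, 16 + 38) = Gamma(138, 54).
Total count 171 over total exposure 37 months.
After the second batch: Gamma(138 + 171, 54 + 37) = Gamma(309, 91).
Predictive mean over an 8-month window = T·E[λ|data] = 8·309/91 = 2472/91.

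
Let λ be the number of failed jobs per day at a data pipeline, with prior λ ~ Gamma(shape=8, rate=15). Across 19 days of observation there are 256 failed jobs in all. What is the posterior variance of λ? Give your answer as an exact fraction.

Total count 256 over total exposure 19 days.
The Gamma prior is conjugate for the Poisson rate, so λ | data ~ Gamma(8+256, 15+19) = Gamma(264, 34).
Posterior variance = α'/β'² = 264/1156 = 66/289.

66/289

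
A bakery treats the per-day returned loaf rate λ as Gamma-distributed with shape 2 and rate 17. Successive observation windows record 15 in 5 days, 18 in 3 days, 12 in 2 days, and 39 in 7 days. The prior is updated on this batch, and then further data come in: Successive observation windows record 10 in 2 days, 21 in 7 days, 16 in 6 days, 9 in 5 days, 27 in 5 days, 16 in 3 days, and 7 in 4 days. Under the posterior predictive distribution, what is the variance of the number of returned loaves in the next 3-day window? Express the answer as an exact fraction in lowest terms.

1104/121

Total count: 15 + 18 + 12 + 39 = 84.
Total exposure: 5 + 3 + 2 + 7 = 17 days.
After the first batch: Gamma(2 + 84, 17 + 17) = Gamma(86, 34).
Total count: 10 + 21 + 16 + 9 + 27 + 16 + 7 = 106.
Total exposure: 2 + 7 + 6 + 5 + 5 + 3 + 4 = 32 days.
After the second batch: Gamma(86 + 106, 34 + 32) = Gamma(192, 66).
The posterior predictive for a window of length T is Negative Binomial with variance T·α'·(β'+T)/β'² = 3·192·69/4356 = 1104/121.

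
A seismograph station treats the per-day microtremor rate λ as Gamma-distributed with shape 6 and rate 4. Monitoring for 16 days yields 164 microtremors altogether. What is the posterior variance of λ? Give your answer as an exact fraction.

Total count 164 over total exposure 16 days.
The Gamma prior is conjugate for the Poisson rate, so λ | data ~ Gamma(6+164, 4+16) = Gamma(170, 20).
Posterior variance = α'/β'² = 170/400 = 17/40.

17/40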